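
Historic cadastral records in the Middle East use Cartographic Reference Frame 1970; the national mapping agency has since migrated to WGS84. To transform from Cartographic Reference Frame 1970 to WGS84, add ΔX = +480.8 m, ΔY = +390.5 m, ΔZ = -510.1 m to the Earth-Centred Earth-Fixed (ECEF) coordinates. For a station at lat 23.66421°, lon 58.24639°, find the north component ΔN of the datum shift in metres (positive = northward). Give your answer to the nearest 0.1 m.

ΔN = -702.0 m

The local north axis is (−sin φ cos λ, −sin φ sin λ, cos φ), giving ΔN = -101.560 − 133.277 − 467.207 = -702.04 m.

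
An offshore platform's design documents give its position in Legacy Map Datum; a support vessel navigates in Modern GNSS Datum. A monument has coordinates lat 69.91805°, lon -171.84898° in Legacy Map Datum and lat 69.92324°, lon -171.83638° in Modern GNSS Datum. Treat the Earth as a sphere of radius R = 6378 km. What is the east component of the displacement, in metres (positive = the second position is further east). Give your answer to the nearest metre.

ΔE = 482 m

Δφ = 69.92324° − 69.91805° = +0.00519°; Δλ = -171.83638° − -171.84898° = +0.01260°.
1° along a meridian = πR/180 = 111317 m.
ΔN = Δφ × 111317 = 577.7 m; ΔE = Δλ × 111317 × cos(69.91805°) = +0.01260 × 111317 × 0.343364 = 481.6 m.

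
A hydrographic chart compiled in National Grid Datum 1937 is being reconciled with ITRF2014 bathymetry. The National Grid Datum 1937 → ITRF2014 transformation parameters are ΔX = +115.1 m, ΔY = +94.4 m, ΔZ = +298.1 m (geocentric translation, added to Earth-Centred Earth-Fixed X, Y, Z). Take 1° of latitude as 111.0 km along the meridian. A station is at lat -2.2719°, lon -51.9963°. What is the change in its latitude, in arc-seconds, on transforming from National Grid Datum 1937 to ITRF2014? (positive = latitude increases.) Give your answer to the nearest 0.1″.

sin φ = -0.039642, cos φ = 0.999214, sin λ = -0.787971, cos λ = 0.615712.
North component: ΔN = −sin φ cos λ·ΔX − sin φ sin λ·ΔY + cos φ·ΔZ = −(-0.039642)(0.615712)(115.1) − (-0.039642)(-0.787971)(94.4) + (0.999214)(298.1) = 297.73 m.
1° of latitude spans 111000 m, so Δφ = 297.73 / 111000 × 3600 = 9.656″.

Δφ = 9.7″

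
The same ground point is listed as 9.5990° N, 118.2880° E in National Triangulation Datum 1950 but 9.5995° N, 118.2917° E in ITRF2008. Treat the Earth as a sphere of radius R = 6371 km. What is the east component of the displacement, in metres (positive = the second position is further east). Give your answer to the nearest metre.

ΔE = 406 m

Δφ = 9.5995° − 9.5990° = +0.0005°; Δλ = 118.2917° − 118.2880° = +0.0037°.
1° along a meridian = πR/180 = 111195 m.
ΔN = Δφ × 111195 = 55.6 m; ΔE = Δλ × 111195 × cos(9.5990°) = +0.0037 × 111195 × 0.985999 = 405.7 m.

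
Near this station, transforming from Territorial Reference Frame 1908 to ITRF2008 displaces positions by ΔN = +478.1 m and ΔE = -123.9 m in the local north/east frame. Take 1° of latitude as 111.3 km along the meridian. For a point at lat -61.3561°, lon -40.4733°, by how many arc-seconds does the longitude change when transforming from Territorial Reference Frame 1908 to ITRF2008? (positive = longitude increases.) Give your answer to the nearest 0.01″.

At latitude -61.3561°, cos φ = 0.479364.
1° of longitude at this latitude = 111.3 × cos φ = 53.35 km, so Δλ = -123.9 / 53353.3 = -0.0023223° = -8.360″.

Δλ = -8.36″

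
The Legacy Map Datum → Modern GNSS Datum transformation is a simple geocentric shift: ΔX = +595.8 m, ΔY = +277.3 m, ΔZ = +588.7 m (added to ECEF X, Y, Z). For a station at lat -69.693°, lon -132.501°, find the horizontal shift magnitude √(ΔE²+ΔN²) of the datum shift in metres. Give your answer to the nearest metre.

At φ = -69.693°, λ = -132.501°: sin φ = -0.937847, cos φ = 0.347050, sin λ = -0.737266, cos λ = -0.675603.
ΔE = −sin λ·ΔX + cos λ·ΔY = −(-0.737266)·(595.8) + (-0.675603)·(277.3) = 251.92 m.
ΔN = −sin φ cos λ·ΔX − sin φ sin λ·ΔY + cos φ·ΔZ = −(-0.937847)(-0.675603)(595.8) − (-0.937847)(-0.737266)(277.3) + (0.347050)(588.7) = -364.93 m.
Horizontal magnitude = √(ΔE² + ΔN²) = √(251.92² + (-364.93)²) = 443.44 m.

443 m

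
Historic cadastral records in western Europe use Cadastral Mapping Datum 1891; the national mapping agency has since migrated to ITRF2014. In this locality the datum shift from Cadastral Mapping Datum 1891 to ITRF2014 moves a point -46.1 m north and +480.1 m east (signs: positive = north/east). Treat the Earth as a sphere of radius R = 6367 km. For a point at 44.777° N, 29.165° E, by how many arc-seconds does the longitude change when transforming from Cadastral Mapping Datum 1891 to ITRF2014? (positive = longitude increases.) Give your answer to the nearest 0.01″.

Δλ = 21.91″

At latitude 44.777°, cos φ = 0.709854.
One radian of longitude at latitude φ spans R cos φ, so Δλ = ΔE / (R cos φ) = 480.1 / (6367000 × 0.709854) = 1.0623e-04 rad = 21.911″.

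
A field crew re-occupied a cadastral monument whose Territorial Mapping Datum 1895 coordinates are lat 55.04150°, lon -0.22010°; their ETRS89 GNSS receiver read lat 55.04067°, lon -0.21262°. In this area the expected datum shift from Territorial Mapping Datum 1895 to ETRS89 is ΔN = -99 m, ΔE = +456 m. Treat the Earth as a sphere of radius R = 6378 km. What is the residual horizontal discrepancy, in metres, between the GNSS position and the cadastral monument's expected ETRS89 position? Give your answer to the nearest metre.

Observed coordinate differences: Δφ = -0.00083°, Δλ = +0.00748°.
Converting to metres (1° lat = 111317 m, cos φ = 0.572983): observed ΔN = -92.4 m, observed ΔE = 477.1 m.
Subtracting the expected shift leaves a residual of -92.4 − (-99) = 6.6 m north and 477.1 − (456) = 21.1 m east.
Residual distance = √(6.6² + 21.1²) = 22.1 m.

22 m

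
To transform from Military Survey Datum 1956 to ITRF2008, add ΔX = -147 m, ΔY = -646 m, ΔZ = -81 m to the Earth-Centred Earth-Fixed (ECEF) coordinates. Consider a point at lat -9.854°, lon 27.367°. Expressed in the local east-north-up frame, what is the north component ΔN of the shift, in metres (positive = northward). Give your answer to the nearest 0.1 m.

ΔN = -153.0 m

At φ = -9.854°, λ = 27.367°: sin φ = -0.171138, cos φ = 0.985247, sin λ = 0.459688, cos λ = 0.888080.
ΔN = −sin φ cos λ·ΔX − sin φ sin λ·ΔY + cos φ·ΔZ = −(-0.171138)(0.888080)(-147) − (-0.171138)(0.459688)(-646) + (0.985247)(-81) = -152.97 m.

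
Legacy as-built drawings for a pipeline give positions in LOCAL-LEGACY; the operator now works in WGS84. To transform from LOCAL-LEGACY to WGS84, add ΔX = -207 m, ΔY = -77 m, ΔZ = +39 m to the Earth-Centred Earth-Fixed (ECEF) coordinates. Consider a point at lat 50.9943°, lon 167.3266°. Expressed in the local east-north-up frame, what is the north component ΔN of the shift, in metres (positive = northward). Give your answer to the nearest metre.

The local north axis is (−sin φ cos λ, −sin φ sin λ, cos φ), giving ΔN = -156.937 + 13.127 + 24.547 = -119.26 m.

ΔN = -119 m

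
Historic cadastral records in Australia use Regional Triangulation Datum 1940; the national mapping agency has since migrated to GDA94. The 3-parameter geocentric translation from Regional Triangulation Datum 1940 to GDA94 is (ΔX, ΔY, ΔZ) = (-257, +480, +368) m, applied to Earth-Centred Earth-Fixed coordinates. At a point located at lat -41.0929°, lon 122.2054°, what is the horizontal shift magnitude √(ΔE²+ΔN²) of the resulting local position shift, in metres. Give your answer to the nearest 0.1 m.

At φ = -41.0929°, λ = 122.2054°: sin φ = -0.657282, cos φ = 0.753645, sin λ = 0.846143, cos λ = -0.532956.
ΔE = −sin λ·ΔX + cos λ·ΔY = −(0.846143)·(-257) + (-0.532956)·(480) = -38.36 m.
ΔN = −sin φ cos λ·ΔX − sin φ sin λ·ΔY + cos φ·ΔZ = −(-0.657282)(-0.532956)(-257) − (-0.657282)(0.846143)(480) + (0.753645)(368) = 634.32 m.
Horizontal magnitude = √(ΔE² + ΔN²) = √((-38.36)² + 634.32²) = 635.48 m.

635.5 m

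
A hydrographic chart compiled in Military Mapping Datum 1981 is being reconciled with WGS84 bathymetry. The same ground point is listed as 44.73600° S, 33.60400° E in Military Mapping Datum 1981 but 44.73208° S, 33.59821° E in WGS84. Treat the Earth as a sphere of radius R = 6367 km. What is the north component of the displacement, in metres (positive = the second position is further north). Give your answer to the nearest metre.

Δφ = -44.73208° − -44.73600° = +0.00392°; Δλ = 33.59821° − 33.60400° = -0.00579°.
1° along a meridian = πR/180 = 111125 m.
ΔN = Δφ × 111125 = 435.6 m; ΔE = Δλ × 111125 × cos(-44.73600°) = -0.00579 × 111125 × 0.710357 = -457.1 m.

ΔN = 436 m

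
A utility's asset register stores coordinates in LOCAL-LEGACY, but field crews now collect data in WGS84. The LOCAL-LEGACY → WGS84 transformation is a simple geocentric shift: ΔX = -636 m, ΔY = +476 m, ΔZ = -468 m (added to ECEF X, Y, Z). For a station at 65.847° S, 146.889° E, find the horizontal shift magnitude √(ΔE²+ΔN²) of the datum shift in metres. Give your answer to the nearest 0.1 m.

534.3 m

At φ = -65.847°, λ = 146.889°: sin φ = -0.912456, cos φ = 0.409175, sin λ = 0.546263, cos λ = -0.837614.
ΔE = −sin λ·ΔX + cos λ·ΔY = −(0.546263)·(-636) + (-0.837614)·(476) = -51.28 m.
ΔN = −sin φ cos λ·ΔX − sin φ sin λ·ΔY + cos φ·ΔZ = −(-0.912456)(-0.837614)(-636) − (-0.912456)(0.546263)(476) + (0.409175)(-468) = 531.85 m.
Horizontal magnitude = √(ΔE² + ΔN²) = √((-51.28)² + 531.85²) = 534.32 m.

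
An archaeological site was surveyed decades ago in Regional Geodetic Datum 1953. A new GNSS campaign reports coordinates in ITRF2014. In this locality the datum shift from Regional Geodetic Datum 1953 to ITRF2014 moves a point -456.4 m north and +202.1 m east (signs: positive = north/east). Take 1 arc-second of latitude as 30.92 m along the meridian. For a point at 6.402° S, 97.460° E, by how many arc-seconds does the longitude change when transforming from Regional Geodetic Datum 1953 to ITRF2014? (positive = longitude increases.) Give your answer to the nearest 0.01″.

At latitude -6.402°, cos φ = 0.993764.
1″ of longitude at this latitude = 30.92 × cos φ = 30.7272 m, so Δλ = 202.1 / 30.7272 = 6.577″.

Δλ = 6.58″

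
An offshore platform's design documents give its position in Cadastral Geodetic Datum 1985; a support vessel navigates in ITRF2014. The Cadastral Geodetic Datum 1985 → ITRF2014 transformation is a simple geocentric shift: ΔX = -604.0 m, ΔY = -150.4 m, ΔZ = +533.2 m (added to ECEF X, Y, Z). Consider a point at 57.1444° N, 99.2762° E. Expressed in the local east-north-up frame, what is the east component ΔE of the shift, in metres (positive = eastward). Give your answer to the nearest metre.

ΔE = 620 m

At φ = 57.1444°, λ = 99.2762°: sin φ = 0.840041, cos φ = 0.542524, sin λ = 0.986923, cos λ = -0.161194.
ΔE = −sin λ·ΔX + cos λ·ΔY = −(0.986923)·(-604.0) + (-0.161194)·(-150.4) = 620.34 m.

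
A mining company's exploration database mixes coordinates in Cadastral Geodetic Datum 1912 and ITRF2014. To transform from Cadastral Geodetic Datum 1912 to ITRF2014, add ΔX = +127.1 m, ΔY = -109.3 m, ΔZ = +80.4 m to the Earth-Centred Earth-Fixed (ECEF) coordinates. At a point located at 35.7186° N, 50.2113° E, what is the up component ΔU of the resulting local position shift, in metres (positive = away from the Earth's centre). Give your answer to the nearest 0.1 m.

At φ = 35.7186°, λ = 50.2113°: sin φ = 0.583805, cos φ = 0.811894, sin λ = 0.768410, cos λ = 0.639958.
ΔU = cos φ cos λ·ΔX + cos φ sin λ·ΔY + sin φ·ΔZ = (0.811894)(0.639958)(127.1) + (0.811894)(0.768410)(-109.3) + (0.583805)(80.4) = 44.79 m.

ΔU = 44.8 m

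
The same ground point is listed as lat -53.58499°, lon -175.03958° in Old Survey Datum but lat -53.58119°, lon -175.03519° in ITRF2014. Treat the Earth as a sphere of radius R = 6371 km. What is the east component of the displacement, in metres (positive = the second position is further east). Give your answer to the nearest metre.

ΔE = 290 m

Δφ = -53.58119° − -53.58499° = +0.00380°; Δλ = -175.03519° − -175.03958° = +0.00439°.
1° along a meridian = πR/180 = 111195 m.
ΔN = Δφ × 111195 = 422.5 m; ΔE = Δλ × 111195 × cos(-53.58499°) = +0.00439 × 111195 × 0.593630 = 289.8 m.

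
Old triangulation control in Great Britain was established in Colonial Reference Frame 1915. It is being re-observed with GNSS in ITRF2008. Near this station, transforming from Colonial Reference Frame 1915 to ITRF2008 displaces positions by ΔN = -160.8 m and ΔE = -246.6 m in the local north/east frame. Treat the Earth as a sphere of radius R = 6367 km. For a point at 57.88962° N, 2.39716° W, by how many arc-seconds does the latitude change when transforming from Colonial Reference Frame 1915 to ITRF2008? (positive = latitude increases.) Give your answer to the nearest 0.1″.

On a sphere of radius R, 1 rad of latitude = R, so Δφ = ΔN / R = -160.8 / 6367000 = -2.5255e-05 rad = -5.209″.

Δφ = -5.2″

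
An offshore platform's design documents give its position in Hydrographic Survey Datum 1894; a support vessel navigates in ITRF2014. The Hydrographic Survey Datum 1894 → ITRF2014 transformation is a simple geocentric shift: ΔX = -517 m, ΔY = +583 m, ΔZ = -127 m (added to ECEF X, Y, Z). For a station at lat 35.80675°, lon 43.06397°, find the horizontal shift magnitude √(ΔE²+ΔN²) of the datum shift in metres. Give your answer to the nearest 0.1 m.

At φ = 35.80675°, λ = 43.06397°: sin φ = 0.585053, cos φ = 0.810995, sin λ = 0.682814, cos λ = 0.730592.
ΔE = −sin λ·ΔX + cos λ·ΔY = −(0.682814)·(-517) + (0.730592)·(583) = 778.95 m.
ΔN = −sin φ cos λ·ΔX − sin φ sin λ·ΔY + cos φ·ΔZ = −(0.585053)(0.730592)(-517) − (0.585053)(0.682814)(583) + (0.810995)(-127) = -114.91 m.
Horizontal magnitude = √(ΔE² + ΔN²) = √(778.95² + (-114.91)²) = 787.38 m.

787.4 m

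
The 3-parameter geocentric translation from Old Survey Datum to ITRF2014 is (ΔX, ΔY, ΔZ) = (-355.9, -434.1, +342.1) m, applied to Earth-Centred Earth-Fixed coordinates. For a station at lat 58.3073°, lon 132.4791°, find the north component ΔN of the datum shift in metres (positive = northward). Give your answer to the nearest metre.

At φ = 58.3073°, λ = 132.4791°: sin φ = 0.850878, cos φ = 0.525363, sin λ = 0.737524, cos λ = -0.675321.
ΔN = −sin φ cos λ·ΔX − sin φ sin λ·ΔY + cos φ·ΔZ = −(0.850878)(-0.675321)(-355.9) − (0.850878)(0.737524)(-434.1) + (0.525363)(342.1) = 247.64 m.

ΔN = 248 m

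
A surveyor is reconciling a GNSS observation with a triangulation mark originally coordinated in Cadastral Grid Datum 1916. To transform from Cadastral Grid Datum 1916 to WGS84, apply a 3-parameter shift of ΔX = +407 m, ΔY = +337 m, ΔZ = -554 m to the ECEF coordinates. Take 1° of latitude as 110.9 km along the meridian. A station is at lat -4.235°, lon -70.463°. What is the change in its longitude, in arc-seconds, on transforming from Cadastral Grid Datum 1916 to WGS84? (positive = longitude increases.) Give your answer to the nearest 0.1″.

Δλ = 16.2″

sin φ = -0.073847, cos φ = 0.997270, sin λ = -0.942426, cos λ = 0.334416.
East component: ΔE = −sin λ·ΔX + cos λ·ΔY = −(-0.942426)(407) + (0.334416)(337) = 496.27 m.
1° of latitude spans 110900 m; at latitude φ, 1° of longitude spans that × cos φ = 110597.2 m, so Δλ = 496.27 / 110597.2 × 3600 = 16.154″.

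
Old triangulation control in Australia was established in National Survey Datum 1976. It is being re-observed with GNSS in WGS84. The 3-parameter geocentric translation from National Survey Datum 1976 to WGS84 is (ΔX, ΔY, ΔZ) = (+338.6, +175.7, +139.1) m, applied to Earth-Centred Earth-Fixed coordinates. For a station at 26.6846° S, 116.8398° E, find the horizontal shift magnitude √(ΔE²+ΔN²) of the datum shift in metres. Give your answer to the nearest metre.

402 m

The local east axis at (φ, λ) is (−sin λ, cos λ, 0), so ΔE = −sin(116.8398°)·338.6 + cos(116.8398°)·175.7 = -381.45 m.
The local north axis is (−sin φ cos λ, −sin φ sin λ, cos φ), giving ΔN = -68.654 + 70.403 + 124.285 = 126.03 m.
Horizontal magnitude = √(ΔE² + ΔN²) = √((-381.45)² + 126.03²) = 401.73 m.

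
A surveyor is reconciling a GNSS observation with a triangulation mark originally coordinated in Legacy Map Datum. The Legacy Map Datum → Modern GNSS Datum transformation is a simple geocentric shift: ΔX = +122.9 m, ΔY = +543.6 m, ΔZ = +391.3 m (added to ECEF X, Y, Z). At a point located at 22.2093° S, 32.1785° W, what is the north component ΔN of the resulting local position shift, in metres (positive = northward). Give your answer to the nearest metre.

ΔN = 292 m

At φ = -22.2093°, λ = -32.1785°: sin φ = -0.377991, cos φ = 0.925809, sin λ = -0.532559, cos λ = 0.846393.
ΔN = −sin φ cos λ·ΔX − sin φ sin λ·ΔY + cos φ·ΔZ = −(-0.377991)(0.846393)(122.9) − (-0.377991)(-0.532559)(543.6) + (0.925809)(391.3) = 292.16 m.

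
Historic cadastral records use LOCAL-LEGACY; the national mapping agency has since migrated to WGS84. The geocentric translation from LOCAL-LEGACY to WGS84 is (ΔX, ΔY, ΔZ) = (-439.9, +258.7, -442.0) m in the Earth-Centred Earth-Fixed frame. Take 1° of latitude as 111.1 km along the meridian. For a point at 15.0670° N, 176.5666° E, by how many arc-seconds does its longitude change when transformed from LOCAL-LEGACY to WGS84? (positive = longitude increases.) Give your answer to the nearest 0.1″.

sin φ = 0.259948, cos φ = 0.965623, sin λ = 0.059888, cos λ = -0.998205.
East component: ΔE = −sin λ·ΔX + cos λ·ΔY = −(0.059888)(-439.9) + (-0.998205)(258.7) = -231.89 m.
1° of latitude spans 111100 m; at latitude φ, 1° of longitude spans that × cos φ = 107280.7 m, so Δλ = -231.89 / 107280.7 × 3600 = -7.782″.

Δλ = -7.8″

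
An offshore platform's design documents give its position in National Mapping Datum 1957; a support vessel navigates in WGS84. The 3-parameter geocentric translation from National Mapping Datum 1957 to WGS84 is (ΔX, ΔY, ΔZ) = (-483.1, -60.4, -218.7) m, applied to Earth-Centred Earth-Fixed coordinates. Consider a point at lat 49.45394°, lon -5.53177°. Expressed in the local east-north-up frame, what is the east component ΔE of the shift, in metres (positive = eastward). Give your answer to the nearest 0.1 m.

ΔE = -106.7 m

At φ = 49.45394°, λ = -5.53177°: sin φ = 0.759884, cos φ = 0.650059, sin λ = -0.096398, cos λ = 0.995343.
ΔE = −sin λ·ΔX + cos λ·ΔY = −(-0.096398)·(-483.1) + (0.995343)·(-60.4) = -106.69 m.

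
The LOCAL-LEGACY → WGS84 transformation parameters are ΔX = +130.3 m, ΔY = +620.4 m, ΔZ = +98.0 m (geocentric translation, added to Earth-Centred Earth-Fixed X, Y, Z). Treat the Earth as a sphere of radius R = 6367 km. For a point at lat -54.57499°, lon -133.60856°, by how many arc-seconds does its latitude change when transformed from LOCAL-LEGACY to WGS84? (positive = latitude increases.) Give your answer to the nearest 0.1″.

Δφ = -12.4″

sin φ = -0.814875, cos φ = 0.579637, sin λ = -0.724069, cos λ = -0.689728.
North component: ΔN = −sin φ cos λ·ΔX − sin φ sin λ·ΔY + cos φ·ΔZ = −(-0.814875)(-0.689728)(130.3) − (-0.814875)(-0.724069)(620.4) + (0.579637)(98.0) = -382.48 m.
1° of latitude spans πR/180 = 111125 m, so Δφ = -382.48 / 111125 × 3600 = -12.391″.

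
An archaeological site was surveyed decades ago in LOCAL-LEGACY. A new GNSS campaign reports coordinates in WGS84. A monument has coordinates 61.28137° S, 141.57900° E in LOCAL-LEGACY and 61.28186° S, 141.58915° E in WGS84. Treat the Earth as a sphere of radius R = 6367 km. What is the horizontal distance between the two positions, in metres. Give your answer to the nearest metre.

Δφ = -61.28186° − -61.28137° = -0.00049°; Δλ = 141.58915° − 141.57900° = +0.01015°.
1° along a meridian = πR/180 = 111125 m.
ΔN = Δφ × 111125 = -54.5 m; ΔE = Δλ × 111125 × cos(-61.28137°) = +0.01015 × 111125 × 0.480509 = 542.0 m.
Distance = √(ΔE² + ΔN²) = √(542.0² + (-54.5)²) = 544.7 m.

545 m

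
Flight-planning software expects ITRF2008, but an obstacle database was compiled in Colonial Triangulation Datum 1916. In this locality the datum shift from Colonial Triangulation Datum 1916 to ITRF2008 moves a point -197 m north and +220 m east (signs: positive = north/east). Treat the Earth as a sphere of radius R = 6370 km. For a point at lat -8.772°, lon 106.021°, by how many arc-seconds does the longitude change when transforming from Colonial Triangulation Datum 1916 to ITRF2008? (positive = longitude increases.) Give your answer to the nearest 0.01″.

Δλ = 7.21″

At latitude -8.772°, cos φ = 0.988303.
One radian of longitude at latitude φ spans R cos φ, so Δλ = ΔE / (R cos φ) = 220.0 / (6370000 × 0.988303) = 3.4946e-05 rad = 7.208″.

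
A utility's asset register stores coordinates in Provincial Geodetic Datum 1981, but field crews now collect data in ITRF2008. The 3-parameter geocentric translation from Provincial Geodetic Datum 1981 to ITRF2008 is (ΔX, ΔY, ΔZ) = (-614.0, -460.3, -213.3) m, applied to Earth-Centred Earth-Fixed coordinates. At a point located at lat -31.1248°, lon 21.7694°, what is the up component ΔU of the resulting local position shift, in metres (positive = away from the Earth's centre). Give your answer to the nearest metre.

ΔU = -524 m

The local up (radial) axis is (cos φ cos λ, cos φ sin λ, sin φ), giving ΔU = -488.126 − 146.137 + 110.256 = -524.01 m.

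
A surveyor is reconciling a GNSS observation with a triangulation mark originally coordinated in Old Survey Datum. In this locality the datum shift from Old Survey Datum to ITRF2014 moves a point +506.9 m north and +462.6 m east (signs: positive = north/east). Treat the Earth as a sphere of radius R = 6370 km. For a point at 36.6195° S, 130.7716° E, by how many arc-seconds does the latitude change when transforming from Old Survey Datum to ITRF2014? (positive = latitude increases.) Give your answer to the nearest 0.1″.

On a sphere of radius R, 1 rad of latitude = R, so Δφ = ΔN / R = 506.9 / 6370000 = 7.9576e-05 rad = 16.414″.

Δφ = 16.4″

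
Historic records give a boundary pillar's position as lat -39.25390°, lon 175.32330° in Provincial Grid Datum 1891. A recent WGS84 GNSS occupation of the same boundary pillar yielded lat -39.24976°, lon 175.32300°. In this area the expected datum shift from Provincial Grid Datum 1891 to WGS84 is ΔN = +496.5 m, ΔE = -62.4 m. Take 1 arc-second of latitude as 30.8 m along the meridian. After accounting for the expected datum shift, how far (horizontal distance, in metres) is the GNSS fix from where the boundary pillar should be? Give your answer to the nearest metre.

52 m

Observed coordinate differences: Δφ = +0.00414°, Δλ = -0.00030°.
Converting to metres (1° lat = 110880 m, cos φ = 0.774350): observed ΔN = 459.0 m, observed ΔE = -25.8 m.
Subtracting the expected shift leaves a residual of 459.0 − (496.5) = -37.5 m north and -25.8 − (-62.4) = 36.6 m east.
Residual distance = √((-37.5)² + 36.6²) = 52.4 m.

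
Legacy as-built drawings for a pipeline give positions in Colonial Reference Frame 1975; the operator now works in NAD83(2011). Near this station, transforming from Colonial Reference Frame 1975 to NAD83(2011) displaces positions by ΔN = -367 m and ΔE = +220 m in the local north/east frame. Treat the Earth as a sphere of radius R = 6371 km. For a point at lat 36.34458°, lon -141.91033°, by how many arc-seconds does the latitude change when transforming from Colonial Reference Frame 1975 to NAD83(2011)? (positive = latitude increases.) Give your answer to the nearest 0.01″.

Δφ = -11.88″

On a sphere of radius R, 1 rad of latitude = R, so Δφ = ΔN / R = -367.0 / 6371000 = -5.7605e-05 rad = -11.882″.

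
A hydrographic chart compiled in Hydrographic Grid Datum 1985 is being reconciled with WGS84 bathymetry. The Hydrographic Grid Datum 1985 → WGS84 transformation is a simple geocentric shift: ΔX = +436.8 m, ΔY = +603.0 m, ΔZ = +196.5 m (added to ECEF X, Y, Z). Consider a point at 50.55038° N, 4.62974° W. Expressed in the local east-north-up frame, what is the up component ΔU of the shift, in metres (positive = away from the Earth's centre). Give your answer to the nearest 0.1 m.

ΔU = 397.4 m

At φ = 50.55038°, λ = -4.62974°: sin φ = 0.772184, cos φ = 0.635399, sin λ = -0.080716, cos λ = 0.996737.
ΔU = cos φ cos λ·ΔX + cos φ sin λ·ΔY + sin φ·ΔZ = (0.635399)(0.996737)(436.8) + (0.635399)(-0.080716)(603.0) + (0.772184)(196.5) = 397.44 m.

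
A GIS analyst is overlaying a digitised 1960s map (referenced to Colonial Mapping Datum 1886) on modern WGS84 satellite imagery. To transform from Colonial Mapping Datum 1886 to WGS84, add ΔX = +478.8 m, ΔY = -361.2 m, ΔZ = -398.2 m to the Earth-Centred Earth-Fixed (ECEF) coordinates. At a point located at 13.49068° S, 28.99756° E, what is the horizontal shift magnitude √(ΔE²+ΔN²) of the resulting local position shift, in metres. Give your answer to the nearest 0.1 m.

639.9 m

The local east axis at (φ, λ) is (−sin λ, cos λ, 0), so ΔE = −sin(28.99756°)·478.8 + cos(28.99756°)·(-361.2) = -548.03 m.
The local north axis is (−sin φ cos λ, −sin φ sin λ, cos φ), giving ΔN = 97.695 − 40.849 − 387.213 = -330.37 m.
Horizontal magnitude = √(ΔE² + ΔN²) = √((-548.03)² + (-330.37)²) = 639.90 m.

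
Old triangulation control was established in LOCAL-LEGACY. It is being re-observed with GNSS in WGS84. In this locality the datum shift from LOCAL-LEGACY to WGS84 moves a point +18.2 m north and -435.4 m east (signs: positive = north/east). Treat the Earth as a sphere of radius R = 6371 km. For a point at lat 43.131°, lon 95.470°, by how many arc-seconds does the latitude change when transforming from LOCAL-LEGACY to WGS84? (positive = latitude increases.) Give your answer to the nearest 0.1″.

On a sphere of radius R, 1 rad of latitude = R, so Δφ = ΔN / R = 18.2 / 6371000 = 2.8567e-06 rad = 0.589″.

Δφ = 0.6″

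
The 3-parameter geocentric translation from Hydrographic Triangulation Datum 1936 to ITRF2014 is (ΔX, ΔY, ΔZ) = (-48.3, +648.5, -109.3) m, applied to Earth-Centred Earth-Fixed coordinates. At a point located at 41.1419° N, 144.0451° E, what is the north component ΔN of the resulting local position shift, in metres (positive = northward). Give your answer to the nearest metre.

At φ = 41.1419°, λ = 144.0451°: sin φ = 0.657926, cos φ = 0.753082, sin λ = 0.587148, cos λ = -0.809479.
ΔN = −sin φ cos λ·ΔX − sin φ sin λ·ΔY + cos φ·ΔZ = −(0.657926)(-0.809479)(-48.3) − (0.657926)(0.587148)(648.5) + (0.753082)(-109.3) = -358.55 m.

ΔN = -359 m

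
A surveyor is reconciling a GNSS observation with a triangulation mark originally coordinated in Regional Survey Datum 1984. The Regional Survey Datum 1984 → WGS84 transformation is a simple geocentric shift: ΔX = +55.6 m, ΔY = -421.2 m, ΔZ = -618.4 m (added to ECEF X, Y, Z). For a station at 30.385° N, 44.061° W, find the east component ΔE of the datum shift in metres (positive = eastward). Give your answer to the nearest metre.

The local east axis at (φ, λ) is (−sin λ, cos λ, 0), so ΔE = −sin(-44.061°)·55.6 + cos(-44.061°)·(-421.2) = -264.01 m.

ΔE = -264 m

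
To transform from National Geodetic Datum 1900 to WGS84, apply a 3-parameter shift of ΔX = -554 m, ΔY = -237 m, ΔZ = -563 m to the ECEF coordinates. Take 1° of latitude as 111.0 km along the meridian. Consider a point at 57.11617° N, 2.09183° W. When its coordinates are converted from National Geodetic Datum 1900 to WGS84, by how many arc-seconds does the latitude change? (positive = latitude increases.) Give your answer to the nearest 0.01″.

sin φ = 0.839773, cos φ = 0.542937, sin λ = -0.036501, cos λ = 0.999334.
North component: ΔN = −sin φ cos λ·ΔX − sin φ sin λ·ΔY + cos φ·ΔZ = −(0.839773)(0.999334)(-554) − (0.839773)(-0.036501)(-237) + (0.542937)(-563) = 151.99 m.
1° of latitude spans 111000 m, so Δφ = 151.99 / 111000 × 3600 = 4.929″.

Δφ = 4.93″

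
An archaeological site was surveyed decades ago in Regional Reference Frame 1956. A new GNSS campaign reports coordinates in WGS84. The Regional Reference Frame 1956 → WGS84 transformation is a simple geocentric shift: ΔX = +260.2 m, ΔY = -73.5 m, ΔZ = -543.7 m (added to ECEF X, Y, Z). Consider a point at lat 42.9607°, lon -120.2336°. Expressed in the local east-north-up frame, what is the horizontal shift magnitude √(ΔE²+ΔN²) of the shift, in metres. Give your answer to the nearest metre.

The local east axis at (φ, λ) is (−sin λ, cos λ, 0), so ΔE = −sin(-120.2336°)·260.2 + cos(-120.2336°)·(-73.5) = 261.82 m.
The local north axis is (−sin φ cos λ, −sin φ sin λ, cos φ), giving ΔN = 89.288 − 43.277 − 397.891 = -351.88 m.
Horizontal magnitude = √(ΔE² + ΔN²) = √(261.82² + (-351.88)²) = 438.60 m.

439 m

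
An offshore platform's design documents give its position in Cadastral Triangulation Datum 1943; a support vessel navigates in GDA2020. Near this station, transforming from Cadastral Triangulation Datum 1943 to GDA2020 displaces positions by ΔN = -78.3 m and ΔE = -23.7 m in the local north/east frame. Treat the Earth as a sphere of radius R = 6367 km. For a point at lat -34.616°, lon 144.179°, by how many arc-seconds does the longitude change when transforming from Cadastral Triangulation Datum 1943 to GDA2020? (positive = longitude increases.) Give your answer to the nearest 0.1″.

At latitude -34.616°, cos φ = 0.822978.
One radian of longitude at latitude φ spans R cos φ, so Δλ = ΔE / (R cos φ) = -23.7 / (6367000 × 0.822978) = -4.5230e-06 rad = -0.933″.

Δλ = -0.9″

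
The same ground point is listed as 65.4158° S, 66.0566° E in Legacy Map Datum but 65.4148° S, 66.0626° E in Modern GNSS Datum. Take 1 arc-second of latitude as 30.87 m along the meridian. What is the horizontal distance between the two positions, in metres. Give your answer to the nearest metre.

Δφ = -65.4148° − -65.4158° = +0.0010°; Δλ = 66.0626° − 66.0566° = +0.0060°.
1° of latitude = 3600 × 30.87 = 111132 m.
ΔN = Δφ × 111132 = 111.1 m; ΔE = Δλ × 111132 × cos(-65.4158°) = +0.0060 × 111132 × 0.416030 = 277.4 m.
Distance = √(ΔE² + ΔN²) = √(277.4² + 111.1²) = 298.8 m.

299 m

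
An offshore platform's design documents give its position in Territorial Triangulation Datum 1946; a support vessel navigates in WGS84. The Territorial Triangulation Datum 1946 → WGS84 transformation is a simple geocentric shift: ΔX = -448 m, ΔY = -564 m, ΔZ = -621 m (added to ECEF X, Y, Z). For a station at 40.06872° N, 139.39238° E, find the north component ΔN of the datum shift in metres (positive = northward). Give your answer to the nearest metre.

At φ = 40.06872°, λ = 139.39238°: sin φ = 0.643706, cos φ = 0.765273, sin λ = 0.650875, cos λ = -0.759185.
ΔN = −sin φ cos λ·ΔX − sin φ sin λ·ΔY + cos φ·ΔZ = −(0.643706)(-0.759185)(-448) − (0.643706)(0.650875)(-564) + (0.765273)(-621) = -457.87 m.

ΔN = -458 m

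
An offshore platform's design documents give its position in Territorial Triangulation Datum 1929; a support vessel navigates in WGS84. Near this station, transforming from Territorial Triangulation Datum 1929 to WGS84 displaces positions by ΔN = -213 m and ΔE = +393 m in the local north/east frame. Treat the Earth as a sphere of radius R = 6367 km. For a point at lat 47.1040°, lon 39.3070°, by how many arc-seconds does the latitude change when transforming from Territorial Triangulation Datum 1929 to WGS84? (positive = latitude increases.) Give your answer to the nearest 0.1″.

Δφ = -6.9″

On a sphere of radius R, 1 rad of latitude = R, so Δφ = ΔN / R = -213.0 / 6367000 = -3.3454e-05 rad = -6.900″.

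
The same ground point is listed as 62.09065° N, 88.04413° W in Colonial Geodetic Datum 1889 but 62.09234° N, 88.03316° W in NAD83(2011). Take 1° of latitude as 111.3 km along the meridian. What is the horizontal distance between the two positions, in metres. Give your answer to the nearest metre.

602 m

Δφ = 62.09234° − 62.09065° = +0.00169°; Δλ = -88.03316° − -88.04413° = +0.01097°.
ΔN = Δφ × 111300 = 188.1 m; ΔE = Δλ × 111300 × cos(62.09065°) = +0.01097 × 111300 × 0.468074 = 571.5 m.
Distance = √(ΔE² + ΔN²) = √(571.5² + 188.1²) = 601.7 m.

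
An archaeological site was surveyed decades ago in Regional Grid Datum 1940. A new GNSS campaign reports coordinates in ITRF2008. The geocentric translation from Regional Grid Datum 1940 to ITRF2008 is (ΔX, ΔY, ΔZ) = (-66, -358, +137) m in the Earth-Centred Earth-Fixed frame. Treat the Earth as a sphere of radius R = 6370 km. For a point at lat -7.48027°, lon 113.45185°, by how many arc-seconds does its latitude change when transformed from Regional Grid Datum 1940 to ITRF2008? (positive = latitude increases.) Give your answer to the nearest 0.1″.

sin φ = -0.130185, cos φ = 0.991490, sin λ = 0.917395, cos λ = -0.397978.
North component: ΔN = −sin φ cos λ·ΔX − sin φ sin λ·ΔY + cos φ·ΔZ = −(-0.130185)(-0.397978)(-66) − (-0.130185)(0.917395)(-358) + (0.991490)(137) = 96.50 m.
1° of latitude spans πR/180 = 111177 m, so Δφ = 96.50 / 111177 × 3600 = 3.125″.

Δφ = 3.1″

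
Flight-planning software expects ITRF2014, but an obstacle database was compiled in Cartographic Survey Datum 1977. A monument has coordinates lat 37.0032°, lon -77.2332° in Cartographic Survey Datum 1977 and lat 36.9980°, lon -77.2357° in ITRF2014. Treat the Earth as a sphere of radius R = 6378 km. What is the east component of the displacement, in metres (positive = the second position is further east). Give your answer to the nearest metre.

Δφ = 36.9980° − 37.0032° = -0.0052°; Δλ = -77.2357° − -77.2332° = -0.0025°.
1° along a meridian = πR/180 = 111317 m.
ΔN = Δφ × 111317 = -578.8 m; ΔE = Δλ × 111317 × cos(37.0032°) = -0.0025 × 111317 × 0.798602 = -222.2 m.

ΔE = -222 m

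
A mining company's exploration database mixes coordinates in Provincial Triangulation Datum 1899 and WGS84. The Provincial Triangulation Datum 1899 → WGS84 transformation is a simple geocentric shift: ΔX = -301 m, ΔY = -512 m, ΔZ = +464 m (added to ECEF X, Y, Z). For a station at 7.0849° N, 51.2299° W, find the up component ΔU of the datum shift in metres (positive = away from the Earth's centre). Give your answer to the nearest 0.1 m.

ΔU = 266.3 m

At φ = 7.0849°, λ = -51.2299°: sin φ = 0.123340, cos φ = 0.992364, sin λ = -0.779665, cos λ = 0.626197.
ΔU = cos φ cos λ·ΔX + cos φ sin λ·ΔY + sin φ·ΔZ = (0.992364)(0.626197)(-301) + (0.992364)(-0.779665)(-512) + (0.123340)(464) = 266.32 m.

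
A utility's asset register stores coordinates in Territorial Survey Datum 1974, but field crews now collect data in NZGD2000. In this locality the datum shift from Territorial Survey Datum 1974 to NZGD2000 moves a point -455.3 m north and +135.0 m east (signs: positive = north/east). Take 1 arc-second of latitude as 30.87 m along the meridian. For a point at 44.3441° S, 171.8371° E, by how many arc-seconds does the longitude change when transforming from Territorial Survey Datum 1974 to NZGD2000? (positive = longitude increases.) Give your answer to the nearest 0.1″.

At latitude -44.3441°, cos φ = 0.715155.
1″ of longitude at this latitude = 30.87 × cos φ = 22.0768 m, so Δλ = 135.0 / 22.0768 = 6.115″.

Δλ = 6.1″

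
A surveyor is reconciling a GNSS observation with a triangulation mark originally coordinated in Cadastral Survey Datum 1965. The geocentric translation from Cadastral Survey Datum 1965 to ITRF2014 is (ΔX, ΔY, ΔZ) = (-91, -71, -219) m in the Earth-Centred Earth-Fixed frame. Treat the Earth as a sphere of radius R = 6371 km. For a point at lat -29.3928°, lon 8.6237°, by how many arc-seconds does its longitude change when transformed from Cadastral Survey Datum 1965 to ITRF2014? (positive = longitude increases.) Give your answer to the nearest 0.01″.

sin φ = -0.490794, cos φ = 0.871275, sin λ = 0.149944, cos λ = 0.988694.
East component: ΔE = −sin λ·ΔX + cos λ·ΔY = −(0.149944)(-91) + (0.988694)(-71) = -56.55 m.
1° of latitude spans πR/180 = 111195 m; at latitude φ, 1° of longitude spans that × cos φ = 96881.4 m, so Δλ = -56.55 / 96881.4 × 3600 = -2.101″.

Δλ = -2.10″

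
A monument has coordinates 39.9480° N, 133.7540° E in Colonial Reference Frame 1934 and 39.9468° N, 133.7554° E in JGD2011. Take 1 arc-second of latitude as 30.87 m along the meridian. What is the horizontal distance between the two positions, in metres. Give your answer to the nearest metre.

Δφ = 39.9468° − 39.9480° = -0.0012°; Δλ = 133.7554° − 133.7540° = +0.0014°.
1° of latitude = 3600 × 30.87 = 111132 m.
ΔN = Δφ × 111132 = -133.4 m; ΔE = Δλ × 111132 × cos(39.9480°) = +0.0014 × 111132 × 0.766628 = 119.3 m.
Distance = √(ΔE² + ΔN²) = √(119.3² + (-133.4)²) = 178.9 m.

179 m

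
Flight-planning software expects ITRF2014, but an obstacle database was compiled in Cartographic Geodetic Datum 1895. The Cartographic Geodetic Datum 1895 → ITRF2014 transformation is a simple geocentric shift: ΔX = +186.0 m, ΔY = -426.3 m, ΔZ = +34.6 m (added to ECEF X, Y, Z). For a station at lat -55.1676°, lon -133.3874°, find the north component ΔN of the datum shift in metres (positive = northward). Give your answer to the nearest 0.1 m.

ΔN = 169.2 m

The local north axis is (−sin φ cos λ, −sin φ sin λ, cos φ), giving ΔN = -104.876 + 254.295 + 19.763 = 169.18 m.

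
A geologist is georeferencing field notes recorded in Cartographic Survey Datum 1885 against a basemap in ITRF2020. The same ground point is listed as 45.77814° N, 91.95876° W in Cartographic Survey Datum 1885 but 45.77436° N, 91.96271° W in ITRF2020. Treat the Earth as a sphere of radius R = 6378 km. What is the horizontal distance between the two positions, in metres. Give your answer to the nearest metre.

521 m

Δφ = 45.77436° − 45.77814° = -0.00378°; Δλ = -91.96271° − -91.95876° = -0.00395°.
1° along a meridian = πR/180 = 111317 m.
ΔN = Δφ × 111317 = -420.8 m; ΔE = Δλ × 111317 × cos(45.77814°) = -0.00395 × 111317 × 0.697439 = -306.7 m.
Distance = √(ΔE² + ΔN²) = √((-306.7)² + (-420.8)²) = 520.7 m.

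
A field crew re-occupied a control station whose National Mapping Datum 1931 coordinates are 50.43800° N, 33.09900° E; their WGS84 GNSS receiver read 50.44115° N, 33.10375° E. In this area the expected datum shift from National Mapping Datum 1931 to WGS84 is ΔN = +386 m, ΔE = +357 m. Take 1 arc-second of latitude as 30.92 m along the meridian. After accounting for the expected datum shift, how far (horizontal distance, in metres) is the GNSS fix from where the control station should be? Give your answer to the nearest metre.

41 m

Observed coordinate differences: Δφ = +0.00315°, Δλ = +0.00475°.
Converting to metres (1° lat = 111312 m, cos φ = 0.636913): observed ΔN = 350.6 m, observed ΔE = 336.8 m.
Subtracting the expected shift leaves a residual of 350.6 − (386) = -35.4 m north and 336.8 − (357) = -20.2 m east.
Residual distance = √((-35.4)² + (-20.2)²) = 40.8 m.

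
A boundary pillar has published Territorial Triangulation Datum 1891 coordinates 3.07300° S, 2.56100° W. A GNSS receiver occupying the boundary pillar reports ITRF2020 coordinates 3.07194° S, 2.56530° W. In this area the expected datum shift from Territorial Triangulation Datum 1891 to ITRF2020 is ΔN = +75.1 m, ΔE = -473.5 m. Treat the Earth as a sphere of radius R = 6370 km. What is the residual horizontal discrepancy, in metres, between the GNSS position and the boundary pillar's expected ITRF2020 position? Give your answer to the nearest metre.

Observed coordinate differences: Δφ = +0.00106°, Δλ = -0.00430°.
Converting to metres (1° lat = 111177 m, cos φ = 0.998562): observed ΔN = 117.8 m, observed ΔE = -477.4 m.
Subtracting the expected shift leaves a residual of 117.8 − (75.1) = 42.7 m north and -477.4 − (-473.5) = -3.9 m east.
Residual distance = √(42.7² + (-3.9)²) = 42.9 m.

43 m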